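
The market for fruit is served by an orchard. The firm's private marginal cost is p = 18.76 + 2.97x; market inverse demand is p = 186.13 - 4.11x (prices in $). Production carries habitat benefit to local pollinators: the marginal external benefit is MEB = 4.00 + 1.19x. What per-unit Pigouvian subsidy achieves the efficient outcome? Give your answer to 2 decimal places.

Social marginal cost = private MC − MEB = 14.76 + 1.78x.
Set SMC = demand: 14.76 + 1.78x = 186.13 - 4.11x → x* = 29.0951.
The Pigouvian subsidy equals MEB at x*: 4.00 + 1.19×29.0951 = 38.6232.

subsidy = $38.62 per unit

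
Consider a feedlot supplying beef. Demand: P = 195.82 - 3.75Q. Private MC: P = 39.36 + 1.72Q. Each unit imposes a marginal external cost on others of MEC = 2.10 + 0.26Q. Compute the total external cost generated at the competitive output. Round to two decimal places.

166.43

Market equilibrium (private): 39.36 + 1.72Q = 195.82 - 3.75Q → Q_m = 28.6033.
Total external cost = ∫₀^{Q_m} (2.10 + 0.26Q) dQ = 2.10×28.6033 + ½×0.26×28.6033² = 166.4263.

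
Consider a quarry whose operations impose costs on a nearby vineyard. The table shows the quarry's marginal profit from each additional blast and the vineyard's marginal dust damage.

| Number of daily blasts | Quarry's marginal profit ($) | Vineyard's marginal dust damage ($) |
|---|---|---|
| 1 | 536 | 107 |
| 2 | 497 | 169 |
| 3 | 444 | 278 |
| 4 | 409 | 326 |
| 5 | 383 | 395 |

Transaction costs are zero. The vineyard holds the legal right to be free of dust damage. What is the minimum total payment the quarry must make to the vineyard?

Efficient level: marginal profit ≥ marginal dust damage through level 4, so k* = 4.
With the vineyard holding the right, the quarry must at least compensate total damage at k*: 107 + 169 + 278 + 326 = 880.

$880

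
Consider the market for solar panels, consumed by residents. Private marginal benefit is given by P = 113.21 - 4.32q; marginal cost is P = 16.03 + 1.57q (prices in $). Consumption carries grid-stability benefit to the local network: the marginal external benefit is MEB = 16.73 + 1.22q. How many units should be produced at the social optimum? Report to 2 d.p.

q* = 24.39

Social marginal benefit = demand + MEB = 129.94 - 3.10q.
Set SMB = MC: 129.94 - 3.10q = 16.03 + 1.57q → q* = 24.3919.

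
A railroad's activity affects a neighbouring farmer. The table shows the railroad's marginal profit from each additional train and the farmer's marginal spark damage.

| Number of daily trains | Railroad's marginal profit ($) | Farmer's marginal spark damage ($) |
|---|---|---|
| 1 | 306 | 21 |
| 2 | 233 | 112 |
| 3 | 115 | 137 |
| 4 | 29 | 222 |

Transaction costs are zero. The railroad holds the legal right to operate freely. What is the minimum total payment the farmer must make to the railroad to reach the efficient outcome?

$144

Left alone the railroad would choose level 4 (marginal profit stays positive).
Efficient level: k* = 2 (marginal profit ≥ marginal spark damage through 2).
The farmer must at least cover the railroad's forgone profit from cutting 4→2: 115 + 29 = 144.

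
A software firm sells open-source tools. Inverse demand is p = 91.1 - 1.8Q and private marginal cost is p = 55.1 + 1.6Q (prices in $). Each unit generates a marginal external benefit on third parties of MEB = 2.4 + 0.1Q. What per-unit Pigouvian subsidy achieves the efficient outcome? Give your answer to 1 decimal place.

Social marginal cost = private MC − MEB = 52.7 + 1.5Q.
Set SMC = demand: 52.7 + 1.5Q = 91.1 - 1.8Q → Q* = 11.6364.
The Pigouvian subsidy equals MEB at Q*: 2.4 + 0.1×11.6364 = 3.5636.

subsidy = $3.6 per unit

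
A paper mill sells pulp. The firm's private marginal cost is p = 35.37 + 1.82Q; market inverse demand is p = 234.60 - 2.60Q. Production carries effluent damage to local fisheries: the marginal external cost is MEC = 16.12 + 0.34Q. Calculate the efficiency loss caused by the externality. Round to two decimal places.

Market equilibrium (private): 35.37 + 1.82Q = 234.60 - 2.60Q → Q_m = 45.0747.
Social marginal cost = private MC + MEC = 51.49 + 2.16Q.
Set SMC = demand: 51.49 + 2.16Q = 234.60 - 2.60Q → Q* = 38.4685.
The loss is the area between SMC and demand from Q* to Q_m; with linear curves that's a triangle of height MEC(Q_m).
DWL = ½ × 6.6062 × 31.4454 = 103.8673.

DWL = 103.87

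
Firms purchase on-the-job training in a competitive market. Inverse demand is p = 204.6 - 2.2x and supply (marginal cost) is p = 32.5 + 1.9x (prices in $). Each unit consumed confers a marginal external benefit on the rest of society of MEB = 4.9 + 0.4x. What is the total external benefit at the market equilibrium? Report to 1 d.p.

$558.1

Market equilibrium (private): 32.5 + 1.9x = 204.6 - 2.2x → x_m = 41.9756.
Total external benefit = ∫₀^{x_m} (4.9 + 0.4x) dx = 4.9×41.9756 + ½×0.4×41.9756² = 558.0706.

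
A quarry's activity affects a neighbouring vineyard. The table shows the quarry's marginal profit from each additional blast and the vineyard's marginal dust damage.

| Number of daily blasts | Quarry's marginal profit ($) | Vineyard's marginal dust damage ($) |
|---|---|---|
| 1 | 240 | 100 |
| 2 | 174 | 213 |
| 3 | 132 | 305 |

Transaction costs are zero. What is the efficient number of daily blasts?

1

Bargaining reaches the level where marginal profit last exceeds marginal dust damage.
That holds through level 1 (240 ≥ 100) but not at 2 (174 < 213).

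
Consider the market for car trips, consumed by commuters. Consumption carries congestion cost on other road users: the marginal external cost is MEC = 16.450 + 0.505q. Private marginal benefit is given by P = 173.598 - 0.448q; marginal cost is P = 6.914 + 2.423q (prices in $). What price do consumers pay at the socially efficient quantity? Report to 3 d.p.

Social marginal benefit = demand − MEC = 157.148 - 0.953q.
Set SMB = MC: 157.148 - 0.953q = 6.914 + 2.423q → q* = 44.5006.
Consumer price on the demand curve at q*: 173.598 − 0.448×44.5006 = 153.6617.

P = $153.662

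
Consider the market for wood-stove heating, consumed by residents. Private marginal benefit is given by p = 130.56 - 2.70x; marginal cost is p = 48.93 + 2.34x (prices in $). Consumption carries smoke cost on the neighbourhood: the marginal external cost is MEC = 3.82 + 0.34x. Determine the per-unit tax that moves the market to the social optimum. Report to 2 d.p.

tax = $8.74 per unit

Social marginal benefit = demand − MEC = 126.74 - 3.04x.
Set SMB = MC: 126.74 - 3.04x = 48.93 + 2.34x → x* = 14.4628.
The Pigouvian tax equals MEC at x*: 3.82 + 0.34×14.4628 = 8.7374.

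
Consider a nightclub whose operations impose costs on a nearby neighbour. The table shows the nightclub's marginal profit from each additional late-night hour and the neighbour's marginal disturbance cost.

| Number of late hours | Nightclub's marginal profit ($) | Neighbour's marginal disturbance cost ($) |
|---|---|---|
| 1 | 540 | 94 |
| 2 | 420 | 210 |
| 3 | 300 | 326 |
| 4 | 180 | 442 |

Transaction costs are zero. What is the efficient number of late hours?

2

Bargaining reaches the level where marginal profit last exceeds marginal disturbance cost.
That holds through level 2 (420 ≥ 210) but not at 3 (300 < 326).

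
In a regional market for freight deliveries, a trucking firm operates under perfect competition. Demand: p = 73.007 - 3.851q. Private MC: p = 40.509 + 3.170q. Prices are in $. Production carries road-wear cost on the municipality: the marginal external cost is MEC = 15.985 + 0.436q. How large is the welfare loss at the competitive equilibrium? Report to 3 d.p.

Market equilibrium (private): 40.509 + 3.170q = 73.007 - 3.851q → q_m = 4.6287.
Social marginal cost = private MC + MEC = 56.494 + 3.606q.
Set SMC = demand: 56.494 + 3.606q = 73.007 - 3.851q → q* = 2.2144.
Height of the DWL triangle at q_m is SMC(q_m) − demand(q_m) = MEC(q_m) = 18.0031.
DWL = ½ × 2.4143 × 18.0031 = 21.7324.

DWL = $21.732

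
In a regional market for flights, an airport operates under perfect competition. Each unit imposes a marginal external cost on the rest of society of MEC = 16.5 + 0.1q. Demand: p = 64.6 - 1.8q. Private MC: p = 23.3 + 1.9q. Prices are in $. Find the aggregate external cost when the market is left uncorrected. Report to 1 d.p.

Market equilibrium (private): 23.3 + 1.9q = 64.6 - 1.8q → q_m = 11.1622.
Total external cost = ∫₀^{q_m} (16.5 + 0.1q) dq = 16.5×11.1622 + ½×0.1×11.1622² = 190.4060.

$190.4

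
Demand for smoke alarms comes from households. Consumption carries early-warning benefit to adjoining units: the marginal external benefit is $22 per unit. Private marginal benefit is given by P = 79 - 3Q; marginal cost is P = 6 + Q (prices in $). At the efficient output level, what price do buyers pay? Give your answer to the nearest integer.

Social marginal benefit = demand + MEB = 101 - 3Q.
Set SMB = MC: 101 - 3Q = 6 + Q → Q* = 23.7500.
Consumer price on the demand curve at Q*: 79 − 3×23.7500 = 7.7500.

P = $8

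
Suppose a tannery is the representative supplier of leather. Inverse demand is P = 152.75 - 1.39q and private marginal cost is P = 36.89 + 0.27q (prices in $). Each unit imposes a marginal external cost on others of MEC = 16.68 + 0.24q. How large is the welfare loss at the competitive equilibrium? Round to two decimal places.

DWL = $294.11

Market equilibrium (private): 36.89 + 0.27q = 152.75 - 1.39q → q_m = 69.7952.
Social marginal cost = private MC + MEC = 53.57 + 0.51q.
Set SMC = demand: 53.57 + 0.51q = 152.75 - 1.39q → q* = 52.2000.
The welfare-loss triangle has base |q_m − q*| and height MEC(q_m) (the vertical gap between SMC and demand is zero at q* and MEC at q_m).
DWL = ½ × 17.5952 × 33.4308 = 294.1108.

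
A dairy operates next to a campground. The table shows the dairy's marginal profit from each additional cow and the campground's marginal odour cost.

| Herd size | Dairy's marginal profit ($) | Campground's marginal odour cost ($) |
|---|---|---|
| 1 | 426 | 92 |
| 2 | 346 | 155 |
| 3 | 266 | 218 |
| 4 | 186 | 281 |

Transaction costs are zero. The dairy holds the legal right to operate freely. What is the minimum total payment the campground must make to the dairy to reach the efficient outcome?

Left alone the dairy would choose level 4 (marginal profit stays positive).
Efficient level: k* = 3 (marginal profit ≥ marginal odour cost through 3).
The campground must at least cover the dairy's forgone profit from cutting 4→3: 186 = 186.

$186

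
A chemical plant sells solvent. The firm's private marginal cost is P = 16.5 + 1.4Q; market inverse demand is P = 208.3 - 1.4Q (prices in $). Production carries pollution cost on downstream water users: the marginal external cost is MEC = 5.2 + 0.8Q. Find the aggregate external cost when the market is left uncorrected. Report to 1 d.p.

$2233.1

Market equilibrium (private): 16.5 + 1.4Q = 208.3 - 1.4Q → Q_m = 68.5000.
Total external cost = ∫₀^{Q_m} (5.2 + 0.8Q) dQ = 5.2×68.5000 + ½×0.8×68.5000² = 2233.1000.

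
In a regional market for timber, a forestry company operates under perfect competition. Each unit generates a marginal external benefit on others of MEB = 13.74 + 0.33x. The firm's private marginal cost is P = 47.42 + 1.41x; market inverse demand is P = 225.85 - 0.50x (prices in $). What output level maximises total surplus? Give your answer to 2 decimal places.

x* = 121.63

Social marginal cost = private MC − MEB = 33.68 + 1.08x.
Set SMC = demand: 33.68 + 1.08x = 225.85 - 0.50x → x* = 121.6266.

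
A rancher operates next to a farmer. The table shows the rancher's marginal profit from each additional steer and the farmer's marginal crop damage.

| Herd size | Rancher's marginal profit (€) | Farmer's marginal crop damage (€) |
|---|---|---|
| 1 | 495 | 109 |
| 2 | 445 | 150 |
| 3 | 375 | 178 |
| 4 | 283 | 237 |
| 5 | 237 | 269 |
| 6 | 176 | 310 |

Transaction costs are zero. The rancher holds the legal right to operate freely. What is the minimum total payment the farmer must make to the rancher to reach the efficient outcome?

€413

Left alone the rancher would choose level 6 (marginal profit stays positive).
Efficient level: k* = 4 (marginal profit ≥ marginal crop damage through 4).
The farmer must at least cover the rancher's forgone profit from cutting 6→4: 237 + 176 = 413.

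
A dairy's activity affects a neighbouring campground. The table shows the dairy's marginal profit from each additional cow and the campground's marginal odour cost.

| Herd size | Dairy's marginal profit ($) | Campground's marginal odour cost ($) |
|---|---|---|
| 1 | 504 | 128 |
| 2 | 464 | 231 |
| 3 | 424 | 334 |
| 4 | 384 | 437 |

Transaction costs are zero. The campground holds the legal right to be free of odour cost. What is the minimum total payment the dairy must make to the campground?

Efficient level: marginal profit ≥ marginal odour cost through level 3, so k* = 3.
With the campground holding the right, the dairy must at least compensate total damage at k*: 128 + 231 + 334 = 693.

$693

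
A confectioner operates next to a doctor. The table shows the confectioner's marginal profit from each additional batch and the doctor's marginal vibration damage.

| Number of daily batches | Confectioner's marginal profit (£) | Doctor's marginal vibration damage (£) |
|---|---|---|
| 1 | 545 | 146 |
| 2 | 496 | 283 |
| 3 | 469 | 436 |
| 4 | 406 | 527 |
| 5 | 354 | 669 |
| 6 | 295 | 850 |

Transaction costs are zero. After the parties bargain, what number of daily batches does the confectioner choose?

Bargaining reaches the level where marginal profit last exceeds marginal vibration damage.
That holds through level 3 (469 ≥ 436) but not at 4 (406 < 527).

3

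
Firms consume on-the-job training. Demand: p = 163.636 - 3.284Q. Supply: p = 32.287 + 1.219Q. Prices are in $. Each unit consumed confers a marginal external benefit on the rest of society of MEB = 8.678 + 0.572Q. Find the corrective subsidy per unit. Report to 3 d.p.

Social marginal benefit = demand + MEB = 172.314 - 2.712Q.
Set SMB = MC: 172.314 - 2.712Q = 32.287 + 1.219Q → Q* = 35.6212.
The Pigouvian subsidy equals MEB at Q*: 8.678 + 0.572×35.6212 = 29.0533.

subsidy = $29.053 per unit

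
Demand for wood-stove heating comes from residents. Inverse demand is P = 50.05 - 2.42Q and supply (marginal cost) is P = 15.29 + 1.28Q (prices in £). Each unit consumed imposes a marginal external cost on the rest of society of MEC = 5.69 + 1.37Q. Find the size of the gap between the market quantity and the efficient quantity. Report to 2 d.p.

Market equilibrium (private): 15.29 + 1.28Q = 50.05 - 2.42Q → Q_m = 9.3946.
Social marginal benefit = demand − MEC = 44.36 - 3.79Q.
Set SMB = MC: 44.36 - 3.79Q = 15.29 + 1.28Q → Q* = 5.7337.
Gap = |9.3946 − 5.7337| = 3.6609.

3.66 units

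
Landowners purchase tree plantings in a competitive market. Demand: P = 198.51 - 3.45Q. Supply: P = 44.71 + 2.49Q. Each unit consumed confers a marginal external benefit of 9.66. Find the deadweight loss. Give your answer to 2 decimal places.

Market equilibrium (private): 44.71 + 2.49Q = 198.51 - 3.45Q → Q_m = 25.8923.
Social marginal benefit = demand + MEB = 208.17 - 3.45Q.
Set SMB = MC: 208.17 - 3.45Q = 44.71 + 2.49Q → Q* = 27.5185.
The loss is the area between SMB and MC from Q* to Q_m; with linear curves that's a triangle of height MEB(Q_m).
DWL = ½ × 1.6262 × 9.6600 = 7.8545.

DWL = 7.85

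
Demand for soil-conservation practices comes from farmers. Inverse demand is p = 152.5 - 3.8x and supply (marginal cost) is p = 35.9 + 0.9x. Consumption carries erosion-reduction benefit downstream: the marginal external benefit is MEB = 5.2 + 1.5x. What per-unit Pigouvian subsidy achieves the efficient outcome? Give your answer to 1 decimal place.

subsidy = 62.3 per unit

Social marginal benefit = demand + MEB = 157.7 - 2.3x.
Set SMB = MC: 157.7 - 2.3x = 35.9 + 0.9x → x* = 38.0625.
The Pigouvian subsidy equals MEB at x*: 5.2 + 1.5×38.0625 = 62.2938.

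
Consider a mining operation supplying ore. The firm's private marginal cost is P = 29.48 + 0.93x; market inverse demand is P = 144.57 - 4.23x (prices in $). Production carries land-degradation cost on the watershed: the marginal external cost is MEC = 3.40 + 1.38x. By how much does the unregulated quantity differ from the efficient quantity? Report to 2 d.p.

5.23 units

Market equilibrium (private): 29.48 + 0.93x = 144.57 - 4.23x → x_m = 22.3043.
Social marginal cost = private MC + MEC = 32.88 + 2.31x.
Set SMC = demand: 32.88 + 2.31x = 144.57 - 4.23x → x* = 17.0780.
Gap = |22.3043 − 17.0780| = 5.2263.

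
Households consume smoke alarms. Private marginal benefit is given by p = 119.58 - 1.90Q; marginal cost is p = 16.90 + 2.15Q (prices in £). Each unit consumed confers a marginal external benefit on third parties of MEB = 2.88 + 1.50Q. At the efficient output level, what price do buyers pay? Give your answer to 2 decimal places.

P = £40.93

Social marginal benefit = demand + MEB = 122.46 - 0.40Q.
Set SMB = MC: 122.46 - 0.40Q = 16.90 + 2.15Q → Q* = 41.3961.
Consumer price on the demand curve at Q*: 119.58 − 1.90×41.3961 = 40.9274.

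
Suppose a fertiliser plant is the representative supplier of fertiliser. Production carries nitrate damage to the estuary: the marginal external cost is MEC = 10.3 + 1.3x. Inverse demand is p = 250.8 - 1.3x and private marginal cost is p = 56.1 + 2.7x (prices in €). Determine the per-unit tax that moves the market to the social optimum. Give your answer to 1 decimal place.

Social marginal cost = private MC + MEC = 66.4 + 4.0x.
Set SMC = demand: 66.4 + 4.0x = 250.8 - 1.3x → x* = 34.7925.
The Pigouvian tax equals MEC at x*: 10.3 + 1.3×34.7925 = 55.5303.

tax = €55.5 per unit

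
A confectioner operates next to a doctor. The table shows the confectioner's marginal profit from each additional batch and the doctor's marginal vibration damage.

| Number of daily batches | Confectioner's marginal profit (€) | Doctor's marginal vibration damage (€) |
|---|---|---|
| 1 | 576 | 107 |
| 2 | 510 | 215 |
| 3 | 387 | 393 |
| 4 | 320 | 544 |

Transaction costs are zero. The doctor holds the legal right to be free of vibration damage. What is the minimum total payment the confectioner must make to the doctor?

Efficient level: marginal profit ≥ marginal vibration damage through level 2, so k* = 2.
With the doctor holding the right, the confectioner must at least compensate total damage at k*: 107 + 215 = 322.

€322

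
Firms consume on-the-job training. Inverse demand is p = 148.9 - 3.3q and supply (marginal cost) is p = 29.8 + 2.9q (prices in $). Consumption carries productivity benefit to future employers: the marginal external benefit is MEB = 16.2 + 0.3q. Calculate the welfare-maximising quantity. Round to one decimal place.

q* = 22.9

Social marginal benefit = demand + MEB = 165.1 - 3.0q.
Set SMB = MC: 165.1 - 3.0q = 29.8 + 2.9q → q* = 22.9322.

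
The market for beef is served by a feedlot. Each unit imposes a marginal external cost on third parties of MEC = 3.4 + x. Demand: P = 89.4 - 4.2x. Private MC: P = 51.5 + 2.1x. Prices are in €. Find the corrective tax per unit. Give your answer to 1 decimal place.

Social marginal cost = private MC + MEC = 54.9 + 3.1x.
Set SMC = demand: 54.9 + 3.1x = 89.4 - 4.2x → x* = 4.7260.
The Pigouvian tax equals MEC at x*: 3.4 + 1.0×4.7260 = 8.1260.

tax = €8.1 per unit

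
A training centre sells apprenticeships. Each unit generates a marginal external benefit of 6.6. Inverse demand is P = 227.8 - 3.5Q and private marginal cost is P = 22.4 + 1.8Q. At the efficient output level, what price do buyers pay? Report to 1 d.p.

Social marginal cost = private MC − MEB = 15.8 + 1.8Q.
Set SMC = demand: 15.8 + 1.8Q = 227.8 - 3.5Q → Q* = 40.0000.
Consumer price on the demand curve at Q*: 227.8 − 3.5×40.0000 = 87.8000.

P = 87.8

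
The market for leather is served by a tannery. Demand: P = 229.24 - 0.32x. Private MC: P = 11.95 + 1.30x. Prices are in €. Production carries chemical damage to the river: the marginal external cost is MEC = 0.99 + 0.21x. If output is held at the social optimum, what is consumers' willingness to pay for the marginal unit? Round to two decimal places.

P = €191.42

Social marginal cost = private MC + MEC = 12.94 + 1.51x.
Set SMC = demand: 12.94 + 1.51x = 229.24 - 0.32x → x* = 118.1967.
Consumer price on the demand curve at x*: 229.24 − 0.32×118.1967 = 191.4171.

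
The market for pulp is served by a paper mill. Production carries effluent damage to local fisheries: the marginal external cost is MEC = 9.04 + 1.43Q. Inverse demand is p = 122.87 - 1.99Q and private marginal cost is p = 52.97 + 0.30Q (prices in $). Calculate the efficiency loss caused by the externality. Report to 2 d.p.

DWL = $373.14

Market equilibrium (private): 52.97 + 0.30Q = 122.87 - 1.99Q → Q_m = 30.5240.
Social marginal cost = private MC + MEC = 62.01 + 1.73Q.
Set SMC = demand: 62.01 + 1.73Q = 122.87 - 1.99Q → Q* = 16.3602.
The loss is the area between SMC and demand from Q* to Q_m; with linear curves that's a triangle of height MEC(Q_m).
DWL = ½ × 14.1638 × 52.6893 = 373.1404.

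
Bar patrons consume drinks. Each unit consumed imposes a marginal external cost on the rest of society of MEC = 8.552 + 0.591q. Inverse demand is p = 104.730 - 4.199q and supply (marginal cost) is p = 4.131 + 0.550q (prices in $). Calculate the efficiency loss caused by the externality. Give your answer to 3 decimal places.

DWL = $41.573

Market equilibrium (private): 4.131 + 0.550q = 104.730 - 4.199q → q_m = 21.1832.
Social marginal benefit = demand − MEC = 96.178 - 4.790q.
Set SMB = MC: 96.178 - 4.790q = 4.131 + 0.550q → q* = 17.2373.
Height of the DWL triangle at q_m is MC(q_m) − SMB(q_m) = MEC(q_m) = 21.0713.
DWL = ½ × 3.9459 × 21.0713 = 41.5726.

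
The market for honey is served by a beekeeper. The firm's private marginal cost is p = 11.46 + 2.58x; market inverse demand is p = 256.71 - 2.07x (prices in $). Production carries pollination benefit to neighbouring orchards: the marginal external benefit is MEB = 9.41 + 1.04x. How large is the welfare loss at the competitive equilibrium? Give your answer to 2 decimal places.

DWL = $571.96

Market equilibrium (private): 11.46 + 2.58x = 256.71 - 2.07x → x_m = 52.7419.
Social marginal cost = private MC − MEB = 2.05 + 1.54x.
Set SMC = demand: 2.05 + 1.54x = 256.71 - 2.07x → x* = 70.5429.
The loss is the area between SMC and demand from x* to x_m; with linear curves that's a triangle of height MEB(x_m).
DWL = ½ × 17.8010 × 64.2616 = 571.9604.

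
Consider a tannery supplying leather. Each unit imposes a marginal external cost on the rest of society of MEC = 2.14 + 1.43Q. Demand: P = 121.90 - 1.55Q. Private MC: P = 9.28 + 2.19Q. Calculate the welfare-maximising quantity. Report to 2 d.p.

Q* = 21.37

Social marginal cost = private MC + MEC = 11.42 + 3.62Q.
Set SMC = demand: 11.42 + 3.62Q = 121.90 - 1.55Q → Q* = 21.3694.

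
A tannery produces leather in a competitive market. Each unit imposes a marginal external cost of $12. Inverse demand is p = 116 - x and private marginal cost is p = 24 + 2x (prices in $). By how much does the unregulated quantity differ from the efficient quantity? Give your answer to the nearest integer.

4 units

Market equilibrium (private): 24 + 2x = 116 - x → x_m = 30.6667.
Social marginal cost = private MC + MEC = 36 + 2x.
Set SMC = demand: 36 + 2x = 116 - x → x* = 26.6667.
Gap = |30.6667 − 26.6667| = 4.0000.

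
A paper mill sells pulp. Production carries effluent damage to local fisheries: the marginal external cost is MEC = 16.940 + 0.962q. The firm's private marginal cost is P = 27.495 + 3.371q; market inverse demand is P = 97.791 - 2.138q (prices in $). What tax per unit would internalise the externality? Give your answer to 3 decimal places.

Social marginal cost = private MC + MEC = 44.435 + 4.333q.
Set SMC = demand: 44.435 + 4.333q = 97.791 - 2.138q → q* = 8.2454.
The Pigouvian tax equals MEC at q*: 16.940 + 0.962×8.2454 = 24.8721.

tax = $24.872 per unit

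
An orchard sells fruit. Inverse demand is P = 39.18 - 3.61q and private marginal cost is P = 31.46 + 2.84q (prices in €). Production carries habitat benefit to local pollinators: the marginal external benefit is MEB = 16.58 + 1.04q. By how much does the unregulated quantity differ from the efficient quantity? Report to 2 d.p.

Market equilibrium (private): 31.46 + 2.84q = 39.18 - 3.61q → q_m = 1.1969.
Social marginal cost = private MC − MEB = 14.88 + 1.80q.
Set SMC = demand: 14.88 + 1.80q = 39.18 - 3.61q → q* = 4.4917.
Gap = |1.1969 − 4.4917| = 3.2948.

3.29 units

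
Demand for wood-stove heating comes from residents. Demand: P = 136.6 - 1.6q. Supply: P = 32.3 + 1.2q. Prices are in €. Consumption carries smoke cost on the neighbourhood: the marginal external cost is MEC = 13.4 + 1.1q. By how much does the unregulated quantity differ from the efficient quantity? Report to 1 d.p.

13.9 units

Market equilibrium (private): 32.3 + 1.2q = 136.6 - 1.6q → q_m = 37.2500.
Social marginal benefit = demand − MEC = 123.2 - 2.7q.
Set SMB = MC: 123.2 - 2.7q = 32.3 + 1.2q → q* = 23.3077.
Gap = |37.2500 − 23.3077| = 13.9423.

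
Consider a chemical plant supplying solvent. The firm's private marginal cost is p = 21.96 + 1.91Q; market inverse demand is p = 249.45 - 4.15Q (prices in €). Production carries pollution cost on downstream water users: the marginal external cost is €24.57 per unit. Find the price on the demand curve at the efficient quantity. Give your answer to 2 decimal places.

Social marginal cost = private MC + MEC = 46.53 + 1.91Q.
Set SMC = demand: 46.53 + 1.91Q = 249.45 - 4.15Q → Q* = 33.4851.
Consumer price on the demand curve at Q*: 249.45 − 4.15×33.4851 = 110.4868.

P = €110.49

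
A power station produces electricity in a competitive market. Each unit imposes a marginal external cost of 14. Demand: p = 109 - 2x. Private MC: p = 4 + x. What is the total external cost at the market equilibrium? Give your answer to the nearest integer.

490

Market equilibrium (private): 4 + x = 109 - 2x → x_m = 35.0000.
Total external cost = MEC × x_m = 14 × 35.0000 = 490.0000.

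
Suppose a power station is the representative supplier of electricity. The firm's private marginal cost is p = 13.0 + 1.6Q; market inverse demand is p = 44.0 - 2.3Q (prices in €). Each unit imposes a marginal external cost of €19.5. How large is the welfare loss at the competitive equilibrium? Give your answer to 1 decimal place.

DWL = €48.8

Market equilibrium (private): 13.0 + 1.6Q = 44.0 - 2.3Q → Q_m = 7.9487.
Social marginal cost = private MC + MEC = 32.5 + 1.6Q.
Set SMC = demand: 32.5 + 1.6Q = 44.0 - 2.3Q → Q* = 2.9487.
Height of the DWL triangle at Q_m is SMC(Q_m) − demand(Q_m) = MEC(Q_m) = 19.5000.
DWL = ½ × 5.0000 × 19.5000 = 48.7500.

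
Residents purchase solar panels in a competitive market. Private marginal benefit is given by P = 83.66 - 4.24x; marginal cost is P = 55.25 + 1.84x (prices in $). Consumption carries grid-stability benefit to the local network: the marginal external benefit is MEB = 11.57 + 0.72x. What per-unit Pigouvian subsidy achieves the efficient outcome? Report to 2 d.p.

Social marginal benefit = demand + MEB = 95.23 - 3.52x.
Set SMB = MC: 95.23 - 3.52x = 55.25 + 1.84x → x* = 7.4590.
The Pigouvian subsidy equals MEB at x*: 11.57 + 0.72×7.4590 = 16.9405.

subsidy = $16.94 per unit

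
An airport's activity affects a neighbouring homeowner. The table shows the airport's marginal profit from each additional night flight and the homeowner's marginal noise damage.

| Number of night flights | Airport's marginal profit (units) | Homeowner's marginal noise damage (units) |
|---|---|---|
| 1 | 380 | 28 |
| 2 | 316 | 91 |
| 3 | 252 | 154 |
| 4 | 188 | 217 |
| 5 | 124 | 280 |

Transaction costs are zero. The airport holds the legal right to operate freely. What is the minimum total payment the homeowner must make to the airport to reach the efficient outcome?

312

Left alone the airport would choose level 5 (marginal profit stays positive).
Efficient level: k* = 3 (marginal profit ≥ marginal noise damage through 3).
The homeowner must at least cover the airport's forgone profit from cutting 5→3: 188 + 124 = 312.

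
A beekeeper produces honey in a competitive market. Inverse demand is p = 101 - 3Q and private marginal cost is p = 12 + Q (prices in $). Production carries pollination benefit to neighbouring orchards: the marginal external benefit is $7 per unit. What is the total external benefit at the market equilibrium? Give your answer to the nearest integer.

$156

Market equilibrium (private): 12 + Q = 101 - 3Q → Q_m = 22.2500.
Total external benefit = MEB × Q_m = 7 × 22.2500 = 155.7500.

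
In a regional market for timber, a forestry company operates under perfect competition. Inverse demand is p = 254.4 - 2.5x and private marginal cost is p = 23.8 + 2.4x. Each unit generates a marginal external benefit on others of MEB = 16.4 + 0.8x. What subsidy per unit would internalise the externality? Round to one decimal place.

Social marginal cost = private MC − MEB = 7.4 + 1.6x.
Set SMC = demand: 7.4 + 1.6x = 254.4 - 2.5x → x* = 60.2439.
The Pigouvian subsidy equals MEB at x*: 16.4 + 0.8×60.2439 = 64.5951.

subsidy = 64.6 per unit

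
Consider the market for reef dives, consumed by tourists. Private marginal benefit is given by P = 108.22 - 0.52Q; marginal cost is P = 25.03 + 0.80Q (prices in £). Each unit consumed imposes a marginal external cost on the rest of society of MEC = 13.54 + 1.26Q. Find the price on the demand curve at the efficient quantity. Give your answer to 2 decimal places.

P = £94.18

Social marginal benefit = demand − MEC = 94.68 - 1.78Q.
Set SMB = MC: 94.68 - 1.78Q = 25.03 + 0.80Q → Q* = 26.9961.
Consumer price on the demand curve at Q*: 108.22 − 0.52×26.9961 = 94.1820.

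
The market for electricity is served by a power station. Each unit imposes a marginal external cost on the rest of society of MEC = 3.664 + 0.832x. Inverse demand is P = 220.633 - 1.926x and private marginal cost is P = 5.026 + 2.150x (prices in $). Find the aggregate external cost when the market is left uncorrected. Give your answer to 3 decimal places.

Market equilibrium (private): 5.026 + 2.150x = 220.633 - 1.926x → x_m = 52.8967.
Total external cost = ∫₀^{x_m} (3.664 + 0.832x) dx = 3.664×52.8967 + ½×0.832×52.8967² = 1357.8068.

$1357.807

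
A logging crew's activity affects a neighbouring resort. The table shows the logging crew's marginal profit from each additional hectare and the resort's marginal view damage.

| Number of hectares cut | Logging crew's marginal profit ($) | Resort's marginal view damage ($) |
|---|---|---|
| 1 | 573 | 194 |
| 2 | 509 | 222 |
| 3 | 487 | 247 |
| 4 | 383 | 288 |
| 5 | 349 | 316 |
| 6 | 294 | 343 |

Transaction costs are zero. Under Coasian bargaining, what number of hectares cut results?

Bargaining reaches the level where marginal profit last exceeds marginal view damage.
That holds through level 5 (349 ≥ 316) but not at 6 (294 < 343).

5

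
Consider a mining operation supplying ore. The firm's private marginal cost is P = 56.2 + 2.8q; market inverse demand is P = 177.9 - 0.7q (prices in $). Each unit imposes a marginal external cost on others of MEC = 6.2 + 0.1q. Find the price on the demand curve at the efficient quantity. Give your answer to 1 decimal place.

P = $155.4

Social marginal cost = private MC + MEC = 62.4 + 2.9q.
Set SMC = demand: 62.4 + 2.9q = 177.9 - 0.7q → q* = 32.0833.
Consumer price on the demand curve at q*: 177.9 − 0.7×32.0833 = 155.4417.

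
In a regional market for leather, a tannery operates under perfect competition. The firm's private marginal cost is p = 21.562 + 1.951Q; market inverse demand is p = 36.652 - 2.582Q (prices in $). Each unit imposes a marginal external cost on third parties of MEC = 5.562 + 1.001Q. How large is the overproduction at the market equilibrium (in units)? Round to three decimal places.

Market equilibrium (private): 21.562 + 1.951Q = 36.652 - 2.582Q → Q_m = 3.3289.
Social marginal cost = private MC + MEC = 27.124 + 2.952Q.
Set SMC = demand: 27.124 + 2.952Q = 36.652 - 2.582Q → Q* = 1.7217.
Gap = |3.3289 − 1.7217| = 1.6072.

1.607 units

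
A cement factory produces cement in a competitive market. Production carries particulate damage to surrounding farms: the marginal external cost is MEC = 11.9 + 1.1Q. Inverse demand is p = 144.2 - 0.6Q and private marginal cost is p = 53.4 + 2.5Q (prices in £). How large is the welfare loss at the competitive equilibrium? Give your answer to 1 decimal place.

Market equilibrium (private): 53.4 + 2.5Q = 144.2 - 0.6Q → Q_m = 29.2903.
Social marginal cost = private MC + MEC = 65.3 + 3.6Q.
Set SMC = demand: 65.3 + 3.6Q = 144.2 - 0.6Q → Q* = 18.7857.
The loss is the area between SMC and demand from Q* to Q_m; with linear curves that's a triangle of height MEC(Q_m).
DWL = ½ × 10.5046 × 44.1194 = 231.7283.

DWL = £231.7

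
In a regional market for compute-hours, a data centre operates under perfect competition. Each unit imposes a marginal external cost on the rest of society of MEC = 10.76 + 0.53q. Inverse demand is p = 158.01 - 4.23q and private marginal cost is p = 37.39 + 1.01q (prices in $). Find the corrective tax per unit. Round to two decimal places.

tax = $20.85 per unit

Social marginal cost = private MC + MEC = 48.15 + 1.54q.
Set SMC = demand: 48.15 + 1.54q = 158.01 - 4.23q → q* = 19.0399.
The Pigouvian tax equals MEC at q*: 10.76 + 0.53×19.0399 = 20.8511.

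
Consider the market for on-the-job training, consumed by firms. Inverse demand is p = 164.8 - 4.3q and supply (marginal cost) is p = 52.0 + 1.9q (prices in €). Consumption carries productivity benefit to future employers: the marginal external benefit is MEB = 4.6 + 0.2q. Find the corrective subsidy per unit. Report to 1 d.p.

subsidy = €8.5 per unit

Social marginal benefit = demand + MEB = 169.4 - 4.1q.
Set SMB = MC: 169.4 - 4.1q = 52.0 + 1.9q → q* = 19.5667.
The Pigouvian subsidy equals MEB at q*: 4.6 + 0.2×19.5667 = 8.5133.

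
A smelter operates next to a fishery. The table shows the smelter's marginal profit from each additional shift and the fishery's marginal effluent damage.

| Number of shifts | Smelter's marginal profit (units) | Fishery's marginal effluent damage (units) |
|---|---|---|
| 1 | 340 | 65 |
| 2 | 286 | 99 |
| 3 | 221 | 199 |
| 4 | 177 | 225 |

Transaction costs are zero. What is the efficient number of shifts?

Bargaining reaches the level where marginal profit last exceeds marginal effluent damage.
That holds through level 3 (221 ≥ 199) but not at 4 (177 < 225).

3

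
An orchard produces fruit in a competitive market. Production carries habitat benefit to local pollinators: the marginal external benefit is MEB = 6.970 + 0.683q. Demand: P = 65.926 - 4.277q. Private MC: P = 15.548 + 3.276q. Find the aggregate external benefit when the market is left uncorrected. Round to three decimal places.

61.682

Market equilibrium (private): 15.548 + 3.276q = 65.926 - 4.277q → q_m = 6.6699.
Total external benefit = ∫₀^{q_m} (6.970 + 0.683q) dq = 6.970×6.6699 + ½×0.683×6.6699² = 61.6817.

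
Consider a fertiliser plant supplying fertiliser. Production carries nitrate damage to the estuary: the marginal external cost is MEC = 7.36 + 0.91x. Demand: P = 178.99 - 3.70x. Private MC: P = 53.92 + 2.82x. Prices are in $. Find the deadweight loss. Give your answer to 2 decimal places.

DWL = $41.44

Market equilibrium (private): 53.92 + 2.82x = 178.99 - 3.70x → x_m = 19.1825.
Social marginal cost = private MC + MEC = 61.28 + 3.73x.
Set SMC = demand: 61.28 + 3.73x = 178.99 - 3.70x → x* = 15.8425.
Between x* and x_m the wedge SMC − demand runs linearly from 0 to MEC(x_m), so the loss is a triangle.
DWL = ½ × 3.3400 × 24.8161 = 41.4429.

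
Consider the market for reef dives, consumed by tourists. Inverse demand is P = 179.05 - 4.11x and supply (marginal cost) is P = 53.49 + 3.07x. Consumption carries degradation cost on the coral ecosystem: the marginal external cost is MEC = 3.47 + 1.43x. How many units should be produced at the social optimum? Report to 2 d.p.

x* = 14.18

Social marginal benefit = demand − MEC = 175.58 - 5.54x.
Set SMB = MC: 175.58 - 5.54x = 53.49 + 3.07x → x* = 14.1800.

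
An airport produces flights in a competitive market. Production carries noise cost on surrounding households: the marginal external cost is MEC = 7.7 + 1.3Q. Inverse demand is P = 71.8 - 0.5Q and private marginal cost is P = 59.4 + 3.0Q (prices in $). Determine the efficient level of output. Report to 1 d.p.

Q* = 1.0

Social marginal cost = private MC + MEC = 67.1 + 4.3Q.
Set SMC = demand: 67.1 + 4.3Q = 71.8 - 0.5Q → Q* = 0.9792.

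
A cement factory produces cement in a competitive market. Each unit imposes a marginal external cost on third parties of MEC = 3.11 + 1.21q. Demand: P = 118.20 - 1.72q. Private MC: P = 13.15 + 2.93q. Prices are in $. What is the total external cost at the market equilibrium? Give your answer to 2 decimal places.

Market equilibrium (private): 13.15 + 2.93q = 118.20 - 1.72q → q_m = 22.5914.
Total external cost = ∫₀^{q_m} (3.11 + 1.21q) dq = 3.11×22.5914 + ½×1.21×22.5914² = 379.0339.

$379.03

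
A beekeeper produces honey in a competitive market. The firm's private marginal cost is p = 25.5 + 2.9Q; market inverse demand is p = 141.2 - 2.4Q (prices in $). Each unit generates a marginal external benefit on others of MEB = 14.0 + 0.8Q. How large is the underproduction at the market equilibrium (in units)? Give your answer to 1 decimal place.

7.0 units

Market equilibrium (private): 25.5 + 2.9Q = 141.2 - 2.4Q → Q_m = 21.8302.
Social marginal cost = private MC − MEB = 11.5 + 2.1Q.
Set SMC = demand: 11.5 + 2.1Q = 141.2 - 2.4Q → Q* = 28.8222.
Gap = |21.8302 − 28.8222| = 6.9920.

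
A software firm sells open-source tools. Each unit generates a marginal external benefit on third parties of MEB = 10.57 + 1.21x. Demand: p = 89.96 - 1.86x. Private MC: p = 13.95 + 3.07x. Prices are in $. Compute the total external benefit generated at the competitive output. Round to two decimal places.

Market equilibrium (private): 13.95 + 3.07x = 89.96 - 1.86x → x_m = 15.4178.
Total external benefit = ∫₀^{x_m} (10.57 + 1.21x) dx = 10.57×15.4178 + ½×1.21×15.4178² = 306.7798.

$306.78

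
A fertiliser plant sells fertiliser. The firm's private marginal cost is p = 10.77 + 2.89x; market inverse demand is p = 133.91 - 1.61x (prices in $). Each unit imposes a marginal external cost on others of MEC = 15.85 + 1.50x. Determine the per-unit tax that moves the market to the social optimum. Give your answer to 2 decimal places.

Social marginal cost = private MC + MEC = 26.62 + 4.39x.
Set SMC = demand: 26.62 + 4.39x = 133.91 - 1.61x → x* = 17.8817.
The Pigouvian tax equals MEC at x*: 15.85 + 1.50×17.8817 = 42.6726.

tax = $42.67 per unit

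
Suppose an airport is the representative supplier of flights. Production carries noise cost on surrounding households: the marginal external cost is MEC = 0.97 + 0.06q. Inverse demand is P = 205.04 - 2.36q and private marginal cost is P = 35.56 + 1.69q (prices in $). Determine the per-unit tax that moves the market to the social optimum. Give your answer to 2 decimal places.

tax = $3.43 per unit

Social marginal cost = private MC + MEC = 36.53 + 1.75q.
Set SMC = demand: 36.53 + 1.75q = 205.04 - 2.36q → q* = 41.0000.
The Pigouvian tax equals MEC at q*: 0.97 + 0.06×41.0000 = 3.4300.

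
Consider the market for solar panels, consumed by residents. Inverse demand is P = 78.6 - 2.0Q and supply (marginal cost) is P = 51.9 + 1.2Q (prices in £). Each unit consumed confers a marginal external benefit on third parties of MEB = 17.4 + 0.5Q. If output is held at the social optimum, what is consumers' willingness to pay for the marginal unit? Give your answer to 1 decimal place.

Social marginal benefit = demand + MEB = 96.0 - 1.5Q.
Set SMB = MC: 96.0 - 1.5Q = 51.9 + 1.2Q → Q* = 16.3333.
Consumer price on the demand curve at Q*: 78.6 − 2.0×16.3333 = 45.9334.

P = £45.9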